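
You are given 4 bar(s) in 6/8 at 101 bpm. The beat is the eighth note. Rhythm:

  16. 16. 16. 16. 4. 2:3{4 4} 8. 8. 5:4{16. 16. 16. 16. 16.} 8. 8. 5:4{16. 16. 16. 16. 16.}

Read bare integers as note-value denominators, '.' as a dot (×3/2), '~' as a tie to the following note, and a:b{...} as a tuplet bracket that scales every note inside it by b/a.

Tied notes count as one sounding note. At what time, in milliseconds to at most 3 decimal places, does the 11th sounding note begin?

note 11 onset = 78/5b = 9267.327ms

1. 0.0ms @ 0 + 445.545ms (3/4)
2. 445.545ms @ 3/4 + 445.545ms (3/4)
3. 891.089ms @ 3/2 + 445.545ms (3/4)
4. 1336.634ms @ 9/4 + 445.545ms (3/4)
5. 1782.178ms @ 3 + 1782.178ms (3)
6. 3564.356ms @ 6 + 1782.178ms (3)
7. 5346.535ms @ 9 + 1782.178ms (3)
8. 7128.713ms @ 12 + 891.089ms (3/2)
9. 8019.802ms @ 27/2 + 891.089ms (3/2)
10. 8910.891ms @ 15 + 356.436ms (3/5)
11. 9267.327ms @ 78/5 + 356.436ms (3/5)
12. 9623.762ms @ 81/5 + 356.436ms (3/5)
13. 9980.198ms @ 84/5 + 356.436ms (3/5)
14. 10336.634ms @ 87/5 + 356.436ms (3/5)
15. 10693.069ms @ 18 + 891.089ms (3/2)
16. 11584.158ms @ 39/2 + 891.089ms (3/2)
17. 12475.248ms @ 21 + 356.436ms (3/5)
18. 12831.683ms @ 108/5 + 356.436ms (3/5)
19. 13188.119ms @ 111/5 + 356.436ms (3/5)
20. 13544.554ms @ 114/5 + 356.436ms (3/5)
21. 13900.99ms @ 117/5 + 356.436ms (3/5)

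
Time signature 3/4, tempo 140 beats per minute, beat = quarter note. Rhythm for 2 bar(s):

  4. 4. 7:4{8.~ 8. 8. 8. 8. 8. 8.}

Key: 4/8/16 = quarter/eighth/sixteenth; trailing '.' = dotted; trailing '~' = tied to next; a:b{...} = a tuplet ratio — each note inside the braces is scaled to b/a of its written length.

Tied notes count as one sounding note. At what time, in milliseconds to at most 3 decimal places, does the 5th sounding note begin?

1. 0.0ms @ 0 + 642.857ms (3/2)
2. 642.857ms @ 3/2 + 642.857ms (3/2)
3. 1285.714ms @ 3 + 367.347ms (6/7)
4. 1653.061ms @ 27/7 + 183.673ms (3/7)
5. 1836.735ms @ 30/7 + 183.673ms (3/7)
6. 2020.408ms @ 33/7 + 183.673ms (3/7)
7. 2204.082ms @ 36/7 + 183.673ms (3/7)
8. 2387.755ms @ 39/7 + 183.673ms (3/7)

note 5 onset = 30/7b = 1836.735ms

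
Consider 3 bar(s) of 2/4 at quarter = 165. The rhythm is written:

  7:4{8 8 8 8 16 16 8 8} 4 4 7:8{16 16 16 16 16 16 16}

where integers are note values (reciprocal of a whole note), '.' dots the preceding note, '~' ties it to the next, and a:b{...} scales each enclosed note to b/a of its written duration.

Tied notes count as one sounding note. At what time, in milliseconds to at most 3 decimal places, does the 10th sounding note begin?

1. 0.0ms @ 0 + 103.896ms (2/7)
2. 103.896ms @ 2/7 + 103.896ms (2/7)
3. 207.792ms @ 4/7 + 103.896ms (2/7)
4. 311.688ms @ 6/7 + 103.896ms (2/7)
5. 415.584ms @ 8/7 + 51.948ms (1/7)
6. 467.532ms @ 9/7 + 51.948ms (1/7)
7. 519.481ms @ 10/7 + 103.896ms (2/7)
8. 623.377ms @ 12/7 + 103.896ms (2/7)
9. 727.273ms @ 2 + 363.636ms (1)
10. 1090.909ms @ 3 + 363.636ms (1)
11. 1454.545ms @ 4 + 103.896ms (2/7)
12. 1558.442ms @ 30/7 + 103.896ms (2/7)
13. 1662.338ms @ 32/7 + 103.896ms (2/7)
14. 1766.234ms @ 34/7 + 103.896ms (2/7)
15. 1870.13ms @ 36/7 + 103.896ms (2/7)
16. 1974.026ms @ 38/7 + 103.896ms (2/7)
17. 2077.922ms @ 40/7 + 103.896ms (2/7)

note 10 onset = 3b = 1090.909ms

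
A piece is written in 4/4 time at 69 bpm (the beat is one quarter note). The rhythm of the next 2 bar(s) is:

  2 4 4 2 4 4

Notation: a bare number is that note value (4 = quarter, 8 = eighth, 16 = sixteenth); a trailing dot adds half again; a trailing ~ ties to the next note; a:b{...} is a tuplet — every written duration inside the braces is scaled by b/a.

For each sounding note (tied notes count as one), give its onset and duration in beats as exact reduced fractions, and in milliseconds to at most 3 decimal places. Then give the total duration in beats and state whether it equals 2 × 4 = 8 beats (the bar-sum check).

1) 0.0ms=0b +1739.13ms=2b
2) 1739.13ms=2b +869.565ms=1b
3) 2608.696ms=3b +869.565ms=1b
4) 3478.261ms=4b +1739.13ms=2b
5) 5217.391ms=6b +869.565ms=1b
6) 6086.957ms=7b +869.565ms=1b
Σ=8b of 8 (69bpm 4/4) — PASS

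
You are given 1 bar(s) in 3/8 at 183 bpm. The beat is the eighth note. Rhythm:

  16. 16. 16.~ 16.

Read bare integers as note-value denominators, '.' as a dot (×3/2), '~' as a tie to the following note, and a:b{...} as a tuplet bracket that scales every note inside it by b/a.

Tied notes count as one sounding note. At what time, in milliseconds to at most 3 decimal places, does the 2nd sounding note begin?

1. 0.0ms @ 0 + 245.902ms (3/4)
2. 245.902ms @ 3/4 + 245.902ms (3/4)
3. 491.803ms @ 3/2 + 491.803ms (3/2)

note 2 onset = 3/4b = 245.902ms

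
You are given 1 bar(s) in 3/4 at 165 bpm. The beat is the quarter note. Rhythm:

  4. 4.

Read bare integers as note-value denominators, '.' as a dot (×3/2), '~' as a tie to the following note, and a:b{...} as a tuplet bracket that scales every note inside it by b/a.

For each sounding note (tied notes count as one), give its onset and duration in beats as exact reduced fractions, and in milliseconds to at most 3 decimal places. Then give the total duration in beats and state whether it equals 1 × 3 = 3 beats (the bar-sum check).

1) 0.0ms=0b +545.455ms=3/2b
2) 545.455ms=3/2b +545.455ms=3/2b
Σ=3b of 3 (165bpm 3/4) — PASS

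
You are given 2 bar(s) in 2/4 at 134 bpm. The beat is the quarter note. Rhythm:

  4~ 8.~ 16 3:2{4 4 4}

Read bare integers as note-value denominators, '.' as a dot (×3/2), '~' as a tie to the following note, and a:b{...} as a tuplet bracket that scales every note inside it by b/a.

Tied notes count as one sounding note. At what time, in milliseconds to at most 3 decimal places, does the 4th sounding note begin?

note 4 onset = 10/3b = 1492.537ms

1. 0.0ms @ 0 + 895.522ms (2)
2. 895.522ms @ 2 + 298.507ms (2/3)
3. 1194.03ms @ 8/3 + 298.507ms (2/3)
4. 1492.537ms @ 10/3 + 298.507ms (2/3)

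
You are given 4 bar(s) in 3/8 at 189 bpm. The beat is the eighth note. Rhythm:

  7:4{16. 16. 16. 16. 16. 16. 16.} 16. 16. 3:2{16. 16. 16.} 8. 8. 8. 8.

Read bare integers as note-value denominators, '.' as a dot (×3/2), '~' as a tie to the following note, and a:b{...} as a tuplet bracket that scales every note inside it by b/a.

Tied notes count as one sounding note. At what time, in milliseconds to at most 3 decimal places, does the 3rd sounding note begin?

1. 0.0ms @ 0 + 136.054ms (3/7)
2. 136.054ms @ 3/7 + 136.054ms (3/7)
3. 272.109ms @ 6/7 + 136.054ms (3/7)
4. 408.163ms @ 9/7 + 136.054ms (3/7)
5. 544.218ms @ 12/7 + 136.054ms (3/7)
6. 680.272ms @ 15/7 + 136.054ms (3/7)
7. 816.327ms @ 18/7 + 136.054ms (3/7)
8. 952.381ms @ 3 + 238.095ms (3/4)
9. 1190.476ms @ 15/4 + 238.095ms (3/4)
10. 1428.571ms @ 9/2 + 158.73ms (1/2)
11. 1587.302ms @ 5 + 158.73ms (1/2)
12. 1746.032ms @ 11/2 + 158.73ms (1/2)
13. 1904.762ms @ 6 + 476.19ms (3/2)
14. 2380.952ms @ 15/2 + 476.19ms (3/2)
15. 2857.143ms @ 9 + 476.19ms (3/2)
16. 3333.333ms @ 21/2 + 476.19ms (3/2)

note 3 onset = 6/7b = 272.109ms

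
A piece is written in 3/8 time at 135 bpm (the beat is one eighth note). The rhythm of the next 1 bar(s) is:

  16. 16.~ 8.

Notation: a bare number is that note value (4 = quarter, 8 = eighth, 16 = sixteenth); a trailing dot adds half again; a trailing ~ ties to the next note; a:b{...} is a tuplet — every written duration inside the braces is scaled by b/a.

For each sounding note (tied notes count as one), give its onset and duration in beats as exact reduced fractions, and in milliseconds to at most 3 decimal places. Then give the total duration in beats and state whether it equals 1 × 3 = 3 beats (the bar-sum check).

1) 0.0ms=0b +333.333ms=3/4b
2) 333.333ms=3/4b +1000.0ms=9/4b
Σ=3b of 3 (135bpm 3/8) — PASS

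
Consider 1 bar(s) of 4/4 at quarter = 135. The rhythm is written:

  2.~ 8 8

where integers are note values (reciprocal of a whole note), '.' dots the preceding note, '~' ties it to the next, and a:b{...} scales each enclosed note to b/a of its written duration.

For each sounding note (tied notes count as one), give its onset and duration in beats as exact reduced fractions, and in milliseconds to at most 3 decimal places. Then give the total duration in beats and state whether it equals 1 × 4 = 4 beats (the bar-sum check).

1) 0.0ms=0b +1555.556ms=7/2b
2) 1555.556ms=7/2b +222.222ms=1/2b
Σ=4b of 4 (135bpm 4/4) — PASS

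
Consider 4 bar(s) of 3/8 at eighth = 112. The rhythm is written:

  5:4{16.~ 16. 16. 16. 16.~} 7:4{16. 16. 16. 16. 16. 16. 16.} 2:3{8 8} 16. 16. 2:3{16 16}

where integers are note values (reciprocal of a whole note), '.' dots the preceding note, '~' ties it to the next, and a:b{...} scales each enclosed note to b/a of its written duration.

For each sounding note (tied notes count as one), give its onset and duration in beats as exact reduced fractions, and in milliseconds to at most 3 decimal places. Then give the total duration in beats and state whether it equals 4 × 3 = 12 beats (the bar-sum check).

1) 0.0ms=0b +642.857ms=6/5b
2) 642.857ms=6/5b +321.429ms=3/5b
3) 964.286ms=9/5b +321.429ms=3/5b
4) 1285.714ms=12/5b +551.02ms=36/35b
5) 1836.735ms=24/7b +229.592ms=3/7b
6) 2066.327ms=27/7b +229.592ms=3/7b
7) 2295.918ms=30/7b +229.592ms=3/7b
8) 2525.51ms=33/7b +229.592ms=3/7b
9) 2755.102ms=36/7b +229.592ms=3/7b
10) 2984.694ms=39/7b +229.592ms=3/7b
11) 3214.286ms=6b +803.571ms=3/2b
12) 4017.857ms=15/2b +803.571ms=3/2b
13) 4821.429ms=9b +401.786ms=3/4b
14) 5223.214ms=39/4b +401.786ms=3/4b
15) 5625.0ms=21/2b +401.786ms=3/4b
16) 6026.786ms=45/4b +401.786ms=3/4b
Σ=12b of 12 (112bpm 3/8) — PASS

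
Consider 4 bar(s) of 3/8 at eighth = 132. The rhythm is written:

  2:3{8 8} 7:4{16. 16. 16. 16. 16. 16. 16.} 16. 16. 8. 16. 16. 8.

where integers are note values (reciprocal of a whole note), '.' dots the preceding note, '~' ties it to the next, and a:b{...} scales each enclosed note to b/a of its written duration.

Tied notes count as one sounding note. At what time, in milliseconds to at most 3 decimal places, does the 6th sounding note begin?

note 6 onset = 30/7b = 1948.052ms

1. 0.0ms @ 0 + 681.818ms (3/2)
2. 681.818ms @ 3/2 + 681.818ms (3/2)
3. 1363.636ms @ 3 + 194.805ms (3/7)
4. 1558.442ms @ 24/7 + 194.805ms (3/7)
5. 1753.247ms @ 27/7 + 194.805ms (3/7)
6. 1948.052ms @ 30/7 + 194.805ms (3/7)
7. 2142.857ms @ 33/7 + 194.805ms (3/7)
8. 2337.662ms @ 36/7 + 194.805ms (3/7)
9. 2532.468ms @ 39/7 + 194.805ms (3/7)
10. 2727.273ms @ 6 + 340.909ms (3/4)
11. 3068.182ms @ 27/4 + 340.909ms (3/4)
12. 3409.091ms @ 15/2 + 681.818ms (3/2)
13. 4090.909ms @ 9 + 340.909ms (3/4)
14. 4431.818ms @ 39/4 + 340.909ms (3/4)
15. 4772.727ms @ 21/2 + 681.818ms (3/2)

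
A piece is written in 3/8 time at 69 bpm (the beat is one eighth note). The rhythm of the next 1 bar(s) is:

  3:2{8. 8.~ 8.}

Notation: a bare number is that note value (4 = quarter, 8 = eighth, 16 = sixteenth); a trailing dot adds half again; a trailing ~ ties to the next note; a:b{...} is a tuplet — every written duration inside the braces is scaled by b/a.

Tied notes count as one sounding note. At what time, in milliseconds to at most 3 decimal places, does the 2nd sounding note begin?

1. 0.0ms @ 0 + 869.565ms (1)
2. 869.565ms @ 1 + 1739.13ms (2)

note 2 onset = 1b = 869.565ms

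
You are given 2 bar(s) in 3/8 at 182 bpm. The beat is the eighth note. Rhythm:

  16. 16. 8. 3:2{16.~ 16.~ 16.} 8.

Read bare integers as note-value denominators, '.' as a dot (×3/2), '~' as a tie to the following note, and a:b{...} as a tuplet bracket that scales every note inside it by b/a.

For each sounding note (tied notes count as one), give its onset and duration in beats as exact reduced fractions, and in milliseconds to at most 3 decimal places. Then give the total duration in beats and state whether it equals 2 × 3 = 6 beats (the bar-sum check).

1) 0.0ms=0b +247.253ms=3/4b
2) 247.253ms=3/4b +247.253ms=3/4b
3) 494.505ms=3/2b +494.505ms=3/2b
4) 989.011ms=3b +494.505ms=3/2b
5) 1483.516ms=9/2b +494.505ms=3/2b
Σ=6b of 6 (182bpm 3/8) — PASS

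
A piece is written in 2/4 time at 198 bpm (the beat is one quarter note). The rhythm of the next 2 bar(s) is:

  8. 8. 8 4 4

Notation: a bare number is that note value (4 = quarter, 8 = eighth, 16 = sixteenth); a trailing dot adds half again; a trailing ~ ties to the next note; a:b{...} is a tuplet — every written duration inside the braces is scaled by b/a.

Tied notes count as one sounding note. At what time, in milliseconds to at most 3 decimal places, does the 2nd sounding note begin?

1. 0.0ms @ 0 + 227.273ms (3/4)
2. 227.273ms @ 3/4 + 227.273ms (3/4)
3. 454.545ms @ 3/2 + 151.515ms (1/2)
4. 606.061ms @ 2 + 303.03ms (1)
5. 909.091ms @ 3 + 303.03ms (1)

note 2 onset = 3/4b = 227.273ms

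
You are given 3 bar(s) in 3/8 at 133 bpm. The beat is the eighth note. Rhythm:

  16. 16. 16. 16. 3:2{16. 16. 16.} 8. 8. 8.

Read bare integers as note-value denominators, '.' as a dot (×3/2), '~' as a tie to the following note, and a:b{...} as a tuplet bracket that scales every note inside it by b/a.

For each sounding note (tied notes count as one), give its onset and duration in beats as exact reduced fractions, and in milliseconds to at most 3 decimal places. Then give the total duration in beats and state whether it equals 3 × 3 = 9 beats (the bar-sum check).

1) 0.0ms=0b +338.346ms=3/4b
2) 338.346ms=3/4b +338.346ms=3/4b
3) 676.692ms=3/2b +338.346ms=3/4b
4) 1015.038ms=9/4b +338.346ms=3/4b
5) 1353.383ms=3b +225.564ms=1/2b
6) 1578.947ms=7/2b +225.564ms=1/2b
7) 1804.511ms=4b +225.564ms=1/2b
8) 2030.075ms=9/2b +676.692ms=3/2b
9) 2706.767ms=6b +676.692ms=3/2b
10) 3383.459ms=15/2b +676.692ms=3/2b
Σ=9b of 9 (133bpm 3/8) — PASS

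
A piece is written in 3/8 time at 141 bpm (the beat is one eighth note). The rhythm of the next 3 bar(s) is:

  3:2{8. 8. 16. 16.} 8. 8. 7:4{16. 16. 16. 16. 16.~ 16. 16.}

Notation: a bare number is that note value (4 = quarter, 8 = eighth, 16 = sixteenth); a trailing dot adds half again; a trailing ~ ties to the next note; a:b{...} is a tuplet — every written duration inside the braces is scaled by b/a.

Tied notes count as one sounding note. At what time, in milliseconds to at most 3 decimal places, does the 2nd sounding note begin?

1. 0.0ms @ 0 + 425.532ms (1)
2. 425.532ms @ 1 + 425.532ms (1)
3. 851.064ms @ 2 + 212.766ms (1/2)
4. 1063.83ms @ 5/2 + 212.766ms (1/2)
5. 1276.596ms @ 3 + 638.298ms (3/2)
6. 1914.894ms @ 9/2 + 638.298ms (3/2)
7. 2553.191ms @ 6 + 182.371ms (3/7)
8. 2735.562ms @ 45/7 + 182.371ms (3/7)
9. 2917.933ms @ 48/7 + 182.371ms (3/7)
10. 3100.304ms @ 51/7 + 182.371ms (3/7)
11. 3282.675ms @ 54/7 + 364.742ms (6/7)
12. 3647.416ms @ 60/7 + 182.371ms (3/7)

note 2 onset = 1b = 425.532ms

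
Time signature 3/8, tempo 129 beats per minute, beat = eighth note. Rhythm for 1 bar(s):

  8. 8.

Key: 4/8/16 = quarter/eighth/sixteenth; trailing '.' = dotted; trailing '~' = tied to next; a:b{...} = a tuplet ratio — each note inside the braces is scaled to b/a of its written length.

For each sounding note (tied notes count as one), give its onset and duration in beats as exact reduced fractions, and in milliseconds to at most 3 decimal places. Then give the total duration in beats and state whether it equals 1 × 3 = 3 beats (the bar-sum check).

1) 0.0ms=0b +697.674ms=3/2b
2) 697.674ms=3/2b +697.674ms=3/2b
Σ=3b of 3 (129bpm 3/8) — PASS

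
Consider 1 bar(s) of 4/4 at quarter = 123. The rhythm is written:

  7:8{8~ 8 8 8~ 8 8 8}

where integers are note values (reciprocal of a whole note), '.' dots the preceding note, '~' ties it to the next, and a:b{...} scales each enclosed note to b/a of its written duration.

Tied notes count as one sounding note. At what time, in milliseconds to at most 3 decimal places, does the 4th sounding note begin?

note 4 onset = 20/7b = 1393.728ms

1. 0.0ms @ 0 + 557.491ms (8/7)
2. 557.491ms @ 8/7 + 278.746ms (4/7)
3. 836.237ms @ 12/7 + 557.491ms (8/7)
4. 1393.728ms @ 20/7 + 278.746ms (4/7)
5. 1672.474ms @ 24/7 + 278.746ms (4/7)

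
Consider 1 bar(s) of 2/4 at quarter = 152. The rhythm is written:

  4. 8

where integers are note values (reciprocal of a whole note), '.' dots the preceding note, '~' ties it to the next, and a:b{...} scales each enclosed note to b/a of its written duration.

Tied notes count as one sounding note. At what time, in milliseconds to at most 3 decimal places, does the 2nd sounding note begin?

note 2 onset = 3/2b = 592.105ms

1. 0.0ms @ 0 + 592.105ms (3/2)
2. 592.105ms @ 3/2 + 197.368ms (1/2)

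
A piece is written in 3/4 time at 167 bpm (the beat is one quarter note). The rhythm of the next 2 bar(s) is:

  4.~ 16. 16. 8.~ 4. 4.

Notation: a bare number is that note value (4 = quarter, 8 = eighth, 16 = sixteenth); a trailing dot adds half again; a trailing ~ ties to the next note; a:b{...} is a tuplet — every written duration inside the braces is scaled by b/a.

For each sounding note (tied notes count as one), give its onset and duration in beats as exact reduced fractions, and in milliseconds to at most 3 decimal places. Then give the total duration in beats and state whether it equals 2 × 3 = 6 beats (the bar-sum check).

1) 0.0ms=0b +673.653ms=15/8b
2) 673.653ms=15/8b +134.731ms=3/8b
3) 808.383ms=9/4b +808.383ms=9/4b
4) 1616.766ms=9/2b +538.922ms=3/2b
Σ=6b of 6 (167bpm 3/4) — PASS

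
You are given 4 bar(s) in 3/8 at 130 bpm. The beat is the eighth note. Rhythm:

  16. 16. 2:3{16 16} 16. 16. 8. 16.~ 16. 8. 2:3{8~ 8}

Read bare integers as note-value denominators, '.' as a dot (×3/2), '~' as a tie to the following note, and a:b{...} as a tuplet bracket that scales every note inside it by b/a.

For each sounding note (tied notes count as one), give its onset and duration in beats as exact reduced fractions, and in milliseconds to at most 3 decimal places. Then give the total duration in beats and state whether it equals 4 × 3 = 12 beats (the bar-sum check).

1) 0.0ms=0b +346.154ms=3/4b
2) 346.154ms=3/4b +346.154ms=3/4b
3) 692.308ms=3/2b +346.154ms=3/4b
4) 1038.462ms=9/4b +346.154ms=3/4b
5) 1384.615ms=3b +346.154ms=3/4b
6) 1730.769ms=15/4b +346.154ms=3/4b
7) 2076.923ms=9/2b +692.308ms=3/2b
8) 2769.231ms=6b +692.308ms=3/2b
9) 3461.538ms=15/2b +692.308ms=3/2b
10) 4153.846ms=9b +1384.615ms=3b
Σ=12b of 12 (130bpm 3/8) — PASS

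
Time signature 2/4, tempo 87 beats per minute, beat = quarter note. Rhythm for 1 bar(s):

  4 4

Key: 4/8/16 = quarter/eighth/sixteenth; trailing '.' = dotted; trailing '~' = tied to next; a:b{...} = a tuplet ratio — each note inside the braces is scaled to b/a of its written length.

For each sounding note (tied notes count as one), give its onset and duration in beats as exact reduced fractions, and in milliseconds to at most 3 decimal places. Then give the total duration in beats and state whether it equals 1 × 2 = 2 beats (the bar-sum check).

1) 0.0ms=0b +689.655ms=1b
2) 689.655ms=1b +689.655ms=1b
Σ=2b of 2 (87bpm 2/4) — PASS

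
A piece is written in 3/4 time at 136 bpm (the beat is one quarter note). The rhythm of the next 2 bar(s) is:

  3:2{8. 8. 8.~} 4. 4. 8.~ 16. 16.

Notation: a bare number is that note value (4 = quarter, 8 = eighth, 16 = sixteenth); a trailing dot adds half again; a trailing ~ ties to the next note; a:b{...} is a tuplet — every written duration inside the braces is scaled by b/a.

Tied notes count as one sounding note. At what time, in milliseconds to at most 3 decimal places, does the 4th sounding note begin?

note 4 onset = 3b = 1323.529ms

1. 0.0ms @ 0 + 220.588ms (1/2)
2. 220.588ms @ 1/2 + 220.588ms (1/2)
3. 441.176ms @ 1 + 882.353ms (2)
4. 1323.529ms @ 3 + 661.765ms (3/2)
5. 1985.294ms @ 9/2 + 496.324ms (9/8)
6. 2481.618ms @ 45/8 + 165.441ms (3/8)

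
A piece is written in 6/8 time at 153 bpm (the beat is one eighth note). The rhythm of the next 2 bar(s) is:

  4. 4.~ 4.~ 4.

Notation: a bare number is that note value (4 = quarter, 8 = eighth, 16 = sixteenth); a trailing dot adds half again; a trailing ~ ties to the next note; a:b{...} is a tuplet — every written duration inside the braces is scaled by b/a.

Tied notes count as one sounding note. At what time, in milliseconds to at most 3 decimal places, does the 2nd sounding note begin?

1. 0.0ms @ 0 + 1176.471ms (3)
2. 1176.471ms @ 3 + 3529.412ms (9)

note 2 onset = 3b = 1176.471ms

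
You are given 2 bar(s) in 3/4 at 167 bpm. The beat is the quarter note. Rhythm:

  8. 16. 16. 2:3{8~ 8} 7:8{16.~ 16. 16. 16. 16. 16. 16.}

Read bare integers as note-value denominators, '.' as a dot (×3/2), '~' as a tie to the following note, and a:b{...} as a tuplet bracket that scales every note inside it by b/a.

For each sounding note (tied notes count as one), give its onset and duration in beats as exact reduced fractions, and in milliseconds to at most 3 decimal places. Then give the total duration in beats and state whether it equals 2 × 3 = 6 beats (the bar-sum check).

1) 0.0ms=0b +269.461ms=3/4b
2) 269.461ms=3/4b +134.731ms=3/8b
3) 404.192ms=9/8b +134.731ms=3/8b
4) 538.922ms=3/2b +538.922ms=3/2b
5) 1077.844ms=3b +307.956ms=6/7b
6) 1385.8ms=27/7b +153.978ms=3/7b
7) 1539.778ms=30/7b +153.978ms=3/7b
8) 1693.755ms=33/7b +153.978ms=3/7b
9) 1847.733ms=36/7b +153.978ms=3/7b
10) 2001.711ms=39/7b +153.978ms=3/7b
Σ=6b of 6 (167bpm 3/4) — PASS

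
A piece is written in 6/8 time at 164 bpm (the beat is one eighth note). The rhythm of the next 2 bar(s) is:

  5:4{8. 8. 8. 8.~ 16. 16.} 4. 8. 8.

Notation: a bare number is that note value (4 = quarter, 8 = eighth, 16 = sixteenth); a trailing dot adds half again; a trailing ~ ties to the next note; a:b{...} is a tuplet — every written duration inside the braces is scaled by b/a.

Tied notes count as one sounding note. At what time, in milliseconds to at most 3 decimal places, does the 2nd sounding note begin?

1. 0.0ms @ 0 + 439.024ms (6/5)
2. 439.024ms @ 6/5 + 439.024ms (6/5)
3. 878.049ms @ 12/5 + 439.024ms (6/5)
4. 1317.073ms @ 18/5 + 658.537ms (9/5)
5. 1975.61ms @ 27/5 + 219.512ms (3/5)
6. 2195.122ms @ 6 + 1097.561ms (3)
7. 3292.683ms @ 9 + 548.78ms (3/2)
8. 3841.463ms @ 21/2 + 548.78ms (3/2)

note 2 onset = 6/5b = 439.024ms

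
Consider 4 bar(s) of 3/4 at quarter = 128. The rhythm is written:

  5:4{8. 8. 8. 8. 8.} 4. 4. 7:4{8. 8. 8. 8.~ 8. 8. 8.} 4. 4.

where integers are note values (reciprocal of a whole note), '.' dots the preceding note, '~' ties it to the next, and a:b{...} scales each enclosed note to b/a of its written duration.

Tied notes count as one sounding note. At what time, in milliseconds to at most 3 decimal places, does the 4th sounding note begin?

note 4 onset = 9/5b = 843.75ms

1. 0.0ms @ 0 + 281.25ms (3/5)
2. 281.25ms @ 3/5 + 281.25ms (3/5)
3. 562.5ms @ 6/5 + 281.25ms (3/5)
4. 843.75ms @ 9/5 + 281.25ms (3/5)
5. 1125.0ms @ 12/5 + 281.25ms (3/5)
6. 1406.25ms @ 3 + 703.125ms (3/2)
7. 2109.375ms @ 9/2 + 703.125ms (3/2)
8. 2812.5ms @ 6 + 200.893ms (3/7)
9. 3013.393ms @ 45/7 + 200.893ms (3/7)
10. 3214.286ms @ 48/7 + 200.893ms (3/7)
11. 3415.179ms @ 51/7 + 401.786ms (6/7)
12. 3816.964ms @ 57/7 + 200.893ms (3/7)
13. 4017.857ms @ 60/7 + 200.893ms (3/7)
14. 4218.75ms @ 9 + 703.125ms (3/2)
15. 4921.875ms @ 21/2 + 703.125ms (3/2)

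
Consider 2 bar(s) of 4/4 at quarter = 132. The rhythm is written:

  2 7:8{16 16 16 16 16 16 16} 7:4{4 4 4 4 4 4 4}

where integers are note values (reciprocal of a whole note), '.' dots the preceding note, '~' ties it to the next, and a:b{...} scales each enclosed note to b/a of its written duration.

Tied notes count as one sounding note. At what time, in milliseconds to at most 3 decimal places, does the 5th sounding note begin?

1. 0.0ms @ 0 + 909.091ms (2)
2. 909.091ms @ 2 + 129.87ms (2/7)
3. 1038.961ms @ 16/7 + 129.87ms (2/7)
4. 1168.831ms @ 18/7 + 129.87ms (2/7)
5. 1298.701ms @ 20/7 + 129.87ms (2/7)
6. 1428.571ms @ 22/7 + 129.87ms (2/7)
7. 1558.442ms @ 24/7 + 129.87ms (2/7)
8. 1688.312ms @ 26/7 + 129.87ms (2/7)
9. 1818.182ms @ 4 + 259.74ms (4/7)
10. 2077.922ms @ 32/7 + 259.74ms (4/7)
11. 2337.662ms @ 36/7 + 259.74ms (4/7)
12. 2597.403ms @ 40/7 + 259.74ms (4/7)
13. 2857.143ms @ 44/7 + 259.74ms (4/7)
14. 3116.883ms @ 48/7 + 259.74ms (4/7)
15. 3376.623ms @ 52/7 + 259.74ms (4/7)

note 5 onset = 20/7b = 1298.701ms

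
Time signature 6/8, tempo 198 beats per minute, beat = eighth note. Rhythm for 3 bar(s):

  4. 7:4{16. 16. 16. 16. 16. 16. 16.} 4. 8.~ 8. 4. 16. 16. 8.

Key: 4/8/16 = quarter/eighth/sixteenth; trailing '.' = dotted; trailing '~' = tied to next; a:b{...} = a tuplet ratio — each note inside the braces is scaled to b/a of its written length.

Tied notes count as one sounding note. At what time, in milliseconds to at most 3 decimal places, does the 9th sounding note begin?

note 9 onset = 6b = 1818.182ms

1. 0.0ms @ 0 + 909.091ms (3)
2. 909.091ms @ 3 + 129.87ms (3/7)
3. 1038.961ms @ 24/7 + 129.87ms (3/7)
4. 1168.831ms @ 27/7 + 129.87ms (3/7)
5. 1298.701ms @ 30/7 + 129.87ms (3/7)
6. 1428.571ms @ 33/7 + 129.87ms (3/7)
7. 1558.442ms @ 36/7 + 129.87ms (3/7)
8. 1688.312ms @ 39/7 + 129.87ms (3/7)
9. 1818.182ms @ 6 + 909.091ms (3)
10. 2727.273ms @ 9 + 909.091ms (3)
11. 3636.364ms @ 12 + 909.091ms (3)
12. 4545.455ms @ 15 + 227.273ms (3/4)
13. 4772.727ms @ 63/4 + 227.273ms (3/4)
14. 5000.0ms @ 33/2 + 454.545ms (3/2)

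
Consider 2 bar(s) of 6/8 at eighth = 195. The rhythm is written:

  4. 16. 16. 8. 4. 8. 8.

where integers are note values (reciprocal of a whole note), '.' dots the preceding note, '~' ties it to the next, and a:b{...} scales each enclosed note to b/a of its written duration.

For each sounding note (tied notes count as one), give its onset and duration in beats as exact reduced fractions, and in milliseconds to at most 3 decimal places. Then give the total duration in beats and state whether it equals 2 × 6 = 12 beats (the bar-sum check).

1) 0.0ms=0b +923.077ms=3b
2) 923.077ms=3b +230.769ms=3/4b
3) 1153.846ms=15/4b +230.769ms=3/4b
4) 1384.615ms=9/2b +461.538ms=3/2b
5) 1846.154ms=6b +923.077ms=3b
6) 2769.231ms=9b +461.538ms=3/2b
7) 3230.769ms=21/2b +461.538ms=3/2b
Σ=12b of 12 (195bpm 6/8) — PASS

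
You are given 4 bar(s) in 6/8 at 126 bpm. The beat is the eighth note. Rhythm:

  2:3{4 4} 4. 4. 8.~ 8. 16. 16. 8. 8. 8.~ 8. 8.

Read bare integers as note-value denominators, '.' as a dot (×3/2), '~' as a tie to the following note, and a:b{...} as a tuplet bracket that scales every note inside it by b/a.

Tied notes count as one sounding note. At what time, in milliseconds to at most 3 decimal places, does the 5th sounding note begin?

note 5 onset = 12b = 5714.286ms

1. 0.0ms @ 0 + 1428.571ms (3)
2. 1428.571ms @ 3 + 1428.571ms (3)
3. 2857.143ms @ 6 + 1428.571ms (3)
4. 4285.714ms @ 9 + 1428.571ms (3)
5. 5714.286ms @ 12 + 1428.571ms (3)
6. 7142.857ms @ 15 + 357.143ms (3/4)
7. 7500.0ms @ 63/4 + 357.143ms (3/4)
8. 7857.143ms @ 33/2 + 714.286ms (3/2)
9. 8571.429ms @ 18 + 714.286ms (3/2)
10. 9285.714ms @ 39/2 + 1428.571ms (3)
11. 10714.286ms @ 45/2 + 714.286ms (3/2)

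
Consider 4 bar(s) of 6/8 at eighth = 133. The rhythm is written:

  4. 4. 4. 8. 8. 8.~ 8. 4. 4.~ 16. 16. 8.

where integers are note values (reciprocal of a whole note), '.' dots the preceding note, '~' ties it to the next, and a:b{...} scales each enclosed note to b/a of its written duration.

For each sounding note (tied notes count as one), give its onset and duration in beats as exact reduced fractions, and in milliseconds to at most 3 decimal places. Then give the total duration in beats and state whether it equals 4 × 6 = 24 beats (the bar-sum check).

1) 0.0ms=0b +1353.383ms=3b
2) 1353.383ms=3b +1353.383ms=3b
3) 2706.767ms=6b +1353.383ms=3b
4) 4060.15ms=9b +676.692ms=3/2b
5) 4736.842ms=21/2b +676.692ms=3/2b
6) 5413.534ms=12b +1353.383ms=3b
7) 6766.917ms=15b +1353.383ms=3b
8) 8120.301ms=18b +1691.729ms=15/4b
9) 9812.03ms=87/4b +338.346ms=3/4b
10) 10150.376ms=45/2b +676.692ms=3/2b
Σ=24b of 24 (133bpm 6/8) — PASS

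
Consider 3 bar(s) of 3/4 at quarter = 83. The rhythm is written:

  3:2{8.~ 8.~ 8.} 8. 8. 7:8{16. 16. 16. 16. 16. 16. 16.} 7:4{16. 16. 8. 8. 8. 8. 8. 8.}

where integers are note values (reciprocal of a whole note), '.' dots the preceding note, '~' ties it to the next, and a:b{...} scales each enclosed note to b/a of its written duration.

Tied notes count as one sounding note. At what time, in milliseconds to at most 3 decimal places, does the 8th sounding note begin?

note 8 onset = 33/7b = 3407.917ms

1. 0.0ms @ 0 + 1084.337ms (3/2)
2. 1084.337ms @ 3/2 + 542.169ms (3/4)
3. 1626.506ms @ 9/4 + 542.169ms (3/4)
4. 2168.675ms @ 3 + 309.811ms (3/7)
5. 2478.485ms @ 24/7 + 309.811ms (3/7)
6. 2788.296ms @ 27/7 + 309.811ms (3/7)
7. 3098.107ms @ 30/7 + 309.811ms (3/7)
8. 3407.917ms @ 33/7 + 309.811ms (3/7)
9. 3717.728ms @ 36/7 + 309.811ms (3/7)
10. 4027.539ms @ 39/7 + 309.811ms (3/7)
11. 4337.349ms @ 6 + 154.905ms (3/14)
12. 4492.255ms @ 87/14 + 154.905ms (3/14)
13. 4647.16ms @ 45/7 + 309.811ms (3/7)
14. 4956.971ms @ 48/7 + 309.811ms (3/7)
15. 5266.781ms @ 51/7 + 309.811ms (3/7)
16. 5576.592ms @ 54/7 + 309.811ms (3/7)
17. 5886.403ms @ 57/7 + 309.811ms (3/7)
18. 6196.213ms @ 60/7 + 309.811ms (3/7)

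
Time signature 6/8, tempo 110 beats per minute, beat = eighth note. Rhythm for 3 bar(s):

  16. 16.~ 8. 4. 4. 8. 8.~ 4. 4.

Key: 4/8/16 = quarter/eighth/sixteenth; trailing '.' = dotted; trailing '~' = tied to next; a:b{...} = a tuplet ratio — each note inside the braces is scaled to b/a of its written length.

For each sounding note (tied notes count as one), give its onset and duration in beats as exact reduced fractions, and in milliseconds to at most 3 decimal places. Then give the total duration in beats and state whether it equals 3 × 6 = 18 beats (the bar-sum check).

1) 0.0ms=0b +409.091ms=3/4b
2) 409.091ms=3/4b +1227.273ms=9/4b
3) 1636.364ms=3b +1636.364ms=3b
4) 3272.727ms=6b +1636.364ms=3b
5) 4909.091ms=9b +818.182ms=3/2b
6) 5727.273ms=21/2b +2454.545ms=9/2b
7) 8181.818ms=15b +1636.364ms=3b
Σ=18b of 18 (110bpm 6/8) — PASS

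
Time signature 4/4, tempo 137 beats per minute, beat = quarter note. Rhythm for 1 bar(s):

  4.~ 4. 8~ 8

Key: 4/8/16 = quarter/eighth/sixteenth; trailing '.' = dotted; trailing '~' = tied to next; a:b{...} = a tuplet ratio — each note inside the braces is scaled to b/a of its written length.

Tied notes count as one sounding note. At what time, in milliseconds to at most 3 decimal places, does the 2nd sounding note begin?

note 2 onset = 3b = 1313.869ms

1. 0.0ms @ 0 + 1313.869ms (3)
2. 1313.869ms @ 3 + 437.956ms (1)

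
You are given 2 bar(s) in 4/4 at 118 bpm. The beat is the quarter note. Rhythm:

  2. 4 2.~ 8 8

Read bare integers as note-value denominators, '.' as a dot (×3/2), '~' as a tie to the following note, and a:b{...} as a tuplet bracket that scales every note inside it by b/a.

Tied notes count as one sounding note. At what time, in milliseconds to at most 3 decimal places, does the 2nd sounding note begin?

note 2 onset = 3b = 1525.424ms

1. 0.0ms @ 0 + 1525.424ms (3)
2. 1525.424ms @ 3 + 508.475ms (1)
3. 2033.898ms @ 4 + 1779.661ms (7/2)
4. 3813.559ms @ 15/2 + 254.237ms (1/2)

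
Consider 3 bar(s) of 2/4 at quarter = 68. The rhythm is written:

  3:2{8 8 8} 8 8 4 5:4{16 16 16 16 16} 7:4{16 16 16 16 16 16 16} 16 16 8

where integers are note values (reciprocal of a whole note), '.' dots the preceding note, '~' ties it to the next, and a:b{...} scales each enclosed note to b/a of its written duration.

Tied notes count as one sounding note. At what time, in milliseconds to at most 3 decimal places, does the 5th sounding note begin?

1. 0.0ms @ 0 + 294.118ms (1/3)
2. 294.118ms @ 1/3 + 294.118ms (1/3)
3. 588.235ms @ 2/3 + 294.118ms (1/3)
4. 882.353ms @ 1 + 441.176ms (1/2)
5. 1323.529ms @ 3/2 + 441.176ms (1/2)
6. 1764.706ms @ 2 + 882.353ms (1)
7. 2647.059ms @ 3 + 176.471ms (1/5)
8. 2823.529ms @ 16/5 + 176.471ms (1/5)
9. 3000.0ms @ 17/5 + 176.471ms (1/5)
10. 3176.471ms @ 18/5 + 176.471ms (1/5)
11. 3352.941ms @ 19/5 + 176.471ms (1/5)
12. 3529.412ms @ 4 + 126.05ms (1/7)
13. 3655.462ms @ 29/7 + 126.05ms (1/7)
14. 3781.513ms @ 30/7 + 126.05ms (1/7)
15. 3907.563ms @ 31/7 + 126.05ms (1/7)
16. 4033.613ms @ 32/7 + 126.05ms (1/7)
17. 4159.664ms @ 33/7 + 126.05ms (1/7)
18. 4285.714ms @ 34/7 + 126.05ms (1/7)
19. 4411.765ms @ 5 + 220.588ms (1/4)
20. 4632.353ms @ 21/4 + 220.588ms (1/4)
21. 4852.941ms @ 11/2 + 441.176ms (1/2)

note 5 onset = 3/2b = 1323.529ms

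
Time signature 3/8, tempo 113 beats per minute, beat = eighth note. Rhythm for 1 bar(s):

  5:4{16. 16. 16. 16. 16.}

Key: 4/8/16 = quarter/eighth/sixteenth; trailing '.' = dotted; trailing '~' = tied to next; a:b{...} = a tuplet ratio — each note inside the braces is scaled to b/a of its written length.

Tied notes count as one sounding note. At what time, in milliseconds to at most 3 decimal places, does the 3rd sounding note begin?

note 3 onset = 6/5b = 637.168ms

1. 0.0ms @ 0 + 318.584ms (3/5)
2. 318.584ms @ 3/5 + 318.584ms (3/5)
3. 637.168ms @ 6/5 + 318.584ms (3/5)
4. 955.752ms @ 9/5 + 318.584ms (3/5)
5. 1274.336ms @ 12/5 + 318.584ms (3/5)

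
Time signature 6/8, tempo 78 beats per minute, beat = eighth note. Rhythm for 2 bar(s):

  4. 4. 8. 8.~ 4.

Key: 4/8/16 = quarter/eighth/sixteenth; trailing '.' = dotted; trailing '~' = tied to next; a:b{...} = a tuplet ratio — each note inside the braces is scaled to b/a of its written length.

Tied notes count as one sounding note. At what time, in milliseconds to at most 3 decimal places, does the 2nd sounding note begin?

note 2 onset = 3b = 2307.692ms

1. 0.0ms @ 0 + 2307.692ms (3)
2. 2307.692ms @ 3 + 2307.692ms (3)
3. 4615.385ms @ 6 + 1153.846ms (3/2)
4. 5769.231ms @ 15/2 + 3461.538ms (9/2)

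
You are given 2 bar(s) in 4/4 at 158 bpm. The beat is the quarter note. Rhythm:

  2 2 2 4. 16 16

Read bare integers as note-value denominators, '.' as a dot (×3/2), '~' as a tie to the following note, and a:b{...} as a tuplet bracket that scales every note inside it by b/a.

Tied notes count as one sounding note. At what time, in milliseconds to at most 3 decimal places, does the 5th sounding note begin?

note 5 onset = 15/2b = 2848.101ms

1. 0.0ms @ 0 + 759.494ms (2)
2. 759.494ms @ 2 + 759.494ms (2)
3. 1518.987ms @ 4 + 759.494ms (2)
4. 2278.481ms @ 6 + 569.62ms (3/2)
5. 2848.101ms @ 15/2 + 94.937ms (1/4)
6. 2943.038ms @ 31/4 + 94.937ms (1/4)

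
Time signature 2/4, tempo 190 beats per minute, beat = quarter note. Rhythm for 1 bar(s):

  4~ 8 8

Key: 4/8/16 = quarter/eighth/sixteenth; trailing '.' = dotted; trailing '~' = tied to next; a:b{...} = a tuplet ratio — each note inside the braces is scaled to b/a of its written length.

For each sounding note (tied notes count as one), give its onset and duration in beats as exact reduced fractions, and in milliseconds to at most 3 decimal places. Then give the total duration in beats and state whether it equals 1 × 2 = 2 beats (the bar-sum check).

1) 0.0ms=0b +473.684ms=3/2b
2) 473.684ms=3/2b +157.895ms=1/2b
Σ=2b of 2 (190bpm 2/4) — PASS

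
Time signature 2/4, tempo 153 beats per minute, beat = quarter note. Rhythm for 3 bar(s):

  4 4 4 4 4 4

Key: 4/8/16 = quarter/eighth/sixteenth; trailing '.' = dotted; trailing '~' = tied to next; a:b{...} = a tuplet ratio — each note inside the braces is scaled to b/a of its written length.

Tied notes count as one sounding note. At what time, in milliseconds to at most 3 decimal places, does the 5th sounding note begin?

note 5 onset = 4b = 1568.627ms

1. 0.0ms @ 0 + 392.157ms (1)
2. 392.157ms @ 1 + 392.157ms (1)
3. 784.314ms @ 2 + 392.157ms (1)
4. 1176.471ms @ 3 + 392.157ms (1)
5. 1568.627ms @ 4 + 392.157ms (1)
6. 1960.784ms @ 5 + 392.157ms (1)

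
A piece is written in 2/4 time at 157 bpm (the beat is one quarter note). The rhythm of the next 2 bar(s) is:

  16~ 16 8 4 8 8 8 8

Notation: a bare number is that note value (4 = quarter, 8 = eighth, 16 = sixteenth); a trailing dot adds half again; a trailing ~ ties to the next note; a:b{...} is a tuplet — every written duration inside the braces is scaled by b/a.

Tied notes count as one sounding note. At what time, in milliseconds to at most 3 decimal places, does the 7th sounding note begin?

1. 0.0ms @ 0 + 191.083ms (1/2)
2. 191.083ms @ 1/2 + 191.083ms (1/2)
3. 382.166ms @ 1 + 382.166ms (1)
4. 764.331ms @ 2 + 191.083ms (1/2)
5. 955.414ms @ 5/2 + 191.083ms (1/2)
6. 1146.497ms @ 3 + 191.083ms (1/2)
7. 1337.58ms @ 7/2 + 191.083ms (1/2)

note 7 onset = 7/2b = 1337.58ms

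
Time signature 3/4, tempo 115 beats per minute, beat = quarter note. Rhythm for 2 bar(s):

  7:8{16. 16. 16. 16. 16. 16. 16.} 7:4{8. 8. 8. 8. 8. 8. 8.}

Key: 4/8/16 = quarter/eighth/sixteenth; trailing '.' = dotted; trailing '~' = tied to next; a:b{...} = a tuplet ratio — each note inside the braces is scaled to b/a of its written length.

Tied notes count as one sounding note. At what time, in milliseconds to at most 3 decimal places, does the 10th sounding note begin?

1. 0.0ms @ 0 + 223.602ms (3/7)
2. 223.602ms @ 3/7 + 223.602ms (3/7)
3. 447.205ms @ 6/7 + 223.602ms (3/7)
4. 670.807ms @ 9/7 + 223.602ms (3/7)
5. 894.41ms @ 12/7 + 223.602ms (3/7)
6. 1118.012ms @ 15/7 + 223.602ms (3/7)
7. 1341.615ms @ 18/7 + 223.602ms (3/7)
8. 1565.217ms @ 3 + 223.602ms (3/7)
9. 1788.82ms @ 24/7 + 223.602ms (3/7)
10. 2012.422ms @ 27/7 + 223.602ms (3/7)
11. 2236.025ms @ 30/7 + 223.602ms (3/7)
12. 2459.627ms @ 33/7 + 223.602ms (3/7)
13. 2683.23ms @ 36/7 + 223.602ms (3/7)
14. 2906.832ms @ 39/7 + 223.602ms (3/7)

note 10 onset = 27/7b = 2012.422ms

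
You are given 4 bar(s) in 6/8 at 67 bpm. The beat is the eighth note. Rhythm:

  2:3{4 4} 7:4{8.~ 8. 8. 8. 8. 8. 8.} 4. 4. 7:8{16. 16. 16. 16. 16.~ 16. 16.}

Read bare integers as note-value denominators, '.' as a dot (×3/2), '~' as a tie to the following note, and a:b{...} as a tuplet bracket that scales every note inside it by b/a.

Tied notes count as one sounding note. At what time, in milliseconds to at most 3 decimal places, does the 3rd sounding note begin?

1. 0.0ms @ 0 + 2686.567ms (3)
2. 2686.567ms @ 3 + 2686.567ms (3)
3. 5373.134ms @ 6 + 1535.181ms (12/7)
4. 6908.316ms @ 54/7 + 767.591ms (6/7)
5. 7675.906ms @ 60/7 + 767.591ms (6/7)
6. 8443.497ms @ 66/7 + 767.591ms (6/7)
7. 9211.087ms @ 72/7 + 767.591ms (6/7)
8. 9978.678ms @ 78/7 + 767.591ms (6/7)
9. 10746.269ms @ 12 + 2686.567ms (3)
10. 13432.836ms @ 15 + 2686.567ms (3)
11. 16119.403ms @ 18 + 767.591ms (6/7)
12. 16886.994ms @ 132/7 + 767.591ms (6/7)
13. 17654.584ms @ 138/7 + 767.591ms (6/7)
14. 18422.175ms @ 144/7 + 767.591ms (6/7)
15. 19189.765ms @ 150/7 + 1535.181ms (12/7)
16. 20724.947ms @ 162/7 + 767.591ms (6/7)

note 3 onset = 6b = 5373.134ms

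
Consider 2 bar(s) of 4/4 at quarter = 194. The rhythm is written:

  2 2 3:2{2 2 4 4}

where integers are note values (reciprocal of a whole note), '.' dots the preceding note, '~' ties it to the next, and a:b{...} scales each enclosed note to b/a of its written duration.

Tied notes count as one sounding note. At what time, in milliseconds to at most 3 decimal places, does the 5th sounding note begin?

note 5 onset = 20/3b = 2061.856ms

1. 0.0ms @ 0 + 618.557ms (2)
2. 618.557ms @ 2 + 618.557ms (2)
3. 1237.113ms @ 4 + 412.371ms (4/3)
4. 1649.485ms @ 16/3 + 412.371ms (4/3)
5. 2061.856ms @ 20/3 + 206.186ms (2/3)
6. 2268.041ms @ 22/3 + 206.186ms (2/3)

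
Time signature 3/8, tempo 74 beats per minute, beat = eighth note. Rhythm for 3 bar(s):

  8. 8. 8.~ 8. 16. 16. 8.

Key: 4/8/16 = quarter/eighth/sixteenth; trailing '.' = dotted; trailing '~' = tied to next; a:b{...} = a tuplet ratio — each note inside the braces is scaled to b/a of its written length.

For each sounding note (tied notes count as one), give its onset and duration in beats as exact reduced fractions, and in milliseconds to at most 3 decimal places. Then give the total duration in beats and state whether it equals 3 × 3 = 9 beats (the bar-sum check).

1) 0.0ms=0b +1216.216ms=3/2b
2) 1216.216ms=3/2b +1216.216ms=3/2b
3) 2432.432ms=3b +2432.432ms=3b
4) 4864.865ms=6b +608.108ms=3/4b
5) 5472.973ms=27/4b +608.108ms=3/4b
6) 6081.081ms=15/2b +1216.216ms=3/2b
Σ=9b of 9 (74bpm 3/8) — PASS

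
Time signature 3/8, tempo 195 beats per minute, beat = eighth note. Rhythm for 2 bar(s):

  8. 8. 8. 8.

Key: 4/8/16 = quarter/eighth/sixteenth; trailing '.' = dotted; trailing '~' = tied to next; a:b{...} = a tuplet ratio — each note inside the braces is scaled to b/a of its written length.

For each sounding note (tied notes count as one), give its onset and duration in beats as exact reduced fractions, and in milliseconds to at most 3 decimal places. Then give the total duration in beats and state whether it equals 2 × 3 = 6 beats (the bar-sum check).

1) 0.0ms=0b +461.538ms=3/2b
2) 461.538ms=3/2b +461.538ms=3/2b
3) 923.077ms=3b +461.538ms=3/2b
4) 1384.615ms=9/2b +461.538ms=3/2b
Σ=6b of 6 (195bpm 3/8) — PASS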